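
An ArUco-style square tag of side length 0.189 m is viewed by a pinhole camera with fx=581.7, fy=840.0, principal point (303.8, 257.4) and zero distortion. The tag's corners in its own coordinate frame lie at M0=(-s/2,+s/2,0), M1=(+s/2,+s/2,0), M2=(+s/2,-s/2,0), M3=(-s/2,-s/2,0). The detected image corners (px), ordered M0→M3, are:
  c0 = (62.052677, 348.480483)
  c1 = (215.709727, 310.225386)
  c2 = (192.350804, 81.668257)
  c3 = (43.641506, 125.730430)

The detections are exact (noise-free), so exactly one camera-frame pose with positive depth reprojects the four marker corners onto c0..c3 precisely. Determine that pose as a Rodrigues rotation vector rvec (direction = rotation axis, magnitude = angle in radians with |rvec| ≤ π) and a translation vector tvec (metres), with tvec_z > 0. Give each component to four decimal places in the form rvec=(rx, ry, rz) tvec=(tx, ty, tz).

Intrinsics K: fx=581.7, fy=840.0, cx=303.8, cy=257.4
Marker side s = 0.189 m; corners in marker frame (Z=0):
  M0 = (-0.0945, +0.0945, 0)
  M1 = (+0.0945, +0.0945, 0)
  M2 = (+0.0945, -0.0945, 0)
  M3 = (-0.0945, -0.0945, 0)
Detected image corners:
  c0 = (62.052677, 348.480483) px
  c1 = (215.709727, 310.225386) px
  c2 = (192.350804, 81.668257) px
  c3 = (43.641506, 125.730430) px
Planar DLT: solve 8×8 A·h = b for H (H[2,2]=1):
  H  [+778.70935 +90.96346 +127.12129]
  H  [-253.41757 +1161.09779 +215.23911]
  H  [-0.16362 -0.15055 +1.00000]
B = K⁻¹H; ‖b₁‖=1.455404, ‖b₂‖=1.455404; λ = 2/(‖b₁‖+‖b₂‖) = 0.687094, sign → tz>0 ⇒ λ=+0.687094
r₁ = λ·B[:,0] = (+0.97851,-0.17284,-0.11242); r₂ = λ·B[:,1] = (+0.16147,+0.98144,-0.10345)
r₃ = r₁×r₂ = (+0.12822,+0.08307,+0.98826); SVD([r₁ r₂ r₃]) → R = UVᵀ:
  R  [+0.97851 +0.16147 +0.12822]
  R  [-0.17284 +0.98144 +0.08307]
  R  [-0.11242 -0.10345 +0.98826]
t = (-0.20869, -0.03449, +0.68709) m
tr R = 2.948215; θ = arccos((tr R − 1)/2) = 0.228057 rad = 13.067°
axis k = ((R−Rᵀ)₃₂, (R−Rᵀ)₁₃, (R−Rᵀ)₂₁) / (2 sinθ) = (-0.412488, +0.532190, -0.739342)
rvec = θ·k = (-0.094071, +0.121369, -0.168612)

rvec=(-0.0941, 0.1214, -0.1686) tvec=(-0.2087, -0.0345, 0.6871)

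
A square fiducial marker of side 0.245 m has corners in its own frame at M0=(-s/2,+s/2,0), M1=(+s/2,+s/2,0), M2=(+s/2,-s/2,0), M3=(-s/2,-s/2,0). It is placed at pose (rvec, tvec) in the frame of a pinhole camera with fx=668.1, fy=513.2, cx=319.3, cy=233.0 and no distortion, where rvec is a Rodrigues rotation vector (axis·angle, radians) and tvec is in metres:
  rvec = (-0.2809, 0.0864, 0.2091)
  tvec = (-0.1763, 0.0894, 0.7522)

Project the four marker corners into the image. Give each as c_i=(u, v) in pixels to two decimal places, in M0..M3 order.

c0=(25.81, 359.55) c1=(240.31, 398.85) c2=(292.98, 231.62) c3=(94.14, 201.35)

Intrinsics K: fx=668.1, fy=513.2, cx=319.3, cy=233.0
Marker side s = 0.245 m; corners in marker frame (Z=0):
  M0 = (-0.1225, +0.1225, 0)
  M1 = (+0.1225, +0.1225, 0)
  M2 = (+0.1225, -0.1225, 0)
  M3 = (-0.1225, -0.1225, 0)
rvec = (-0.2809, 0.0864, 0.2091), |rvec| = θ = 0.36068 rad = 20.666°
Rodrigues: sinθ=0.35291, 1−cosθ=0.06434; R = I + sinθ·[k]× + (1−cosθ)·[k]×²:
    [+0.97468 -0.21660 +0.05549]
    [+0.19259 +0.93935 +0.28378]
    [-0.11359 -0.26591 +0.95728]
t = (-0.1763, 0.0894, 0.7522) m
M0: Pc = R·M0+t = (-0.32223, +0.18088, +0.73354); u = 668.1·(-0.32223)/0.73354 + 319.3 = 25.8148, v = 513.2·(+0.18088)/0.73354 + 233.0 = 359.5457
M1: Pc = R·M1+t = (-0.08343, +0.22806, +0.70571); u = 668.1·(-0.08343)/0.70571 + 319.3 = 240.3118, v = 513.2·(+0.22806)/0.70571 + 233.0 = 398.8494
M2: Pc = R·M2+t = (-0.03037, -0.00208, +0.77086); u = 668.1·(-0.03037)/0.77086 + 319.3 = 292.9802, v = 513.2·(-0.00208)/0.77086 + 233.0 = 231.6168
M3: Pc = R·M3+t = (-0.26917, -0.04926, +0.79869); u = 668.1·(-0.26917)/0.79869 + 319.3 = 94.1445, v = 513.2·(-0.04926)/0.79869 + 233.0 = 201.3462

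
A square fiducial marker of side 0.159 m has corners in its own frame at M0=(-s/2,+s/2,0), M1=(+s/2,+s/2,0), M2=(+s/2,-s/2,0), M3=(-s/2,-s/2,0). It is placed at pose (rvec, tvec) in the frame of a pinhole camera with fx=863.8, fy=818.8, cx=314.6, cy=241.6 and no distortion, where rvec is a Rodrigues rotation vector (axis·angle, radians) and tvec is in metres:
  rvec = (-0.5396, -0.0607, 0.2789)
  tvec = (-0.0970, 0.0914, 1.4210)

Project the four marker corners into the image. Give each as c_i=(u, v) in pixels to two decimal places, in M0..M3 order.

Intrinsics K: fx=863.8, fy=818.8, cx=314.6, cy=241.6
Marker side s = 0.159 m; corners in marker frame (Z=0):
  M0 = (-0.0795, +0.0795, 0)
  M1 = (+0.0795, +0.0795, 0)
  M2 = (+0.0795, -0.0795, 0)
  M3 = (-0.0795, -0.0795, 0)
rvec = (-0.5396, -0.0607, 0.2789), |rvec| = θ = 0.61044 rad = 34.976°
Rodrigues: sinθ=0.57323, 1−cosθ=0.18060; R = I + sinθ·[k]× + (1−cosθ)·[k]×²:
    [+0.96051 -0.24602 -0.12994]
    [+0.27777 +0.82118 +0.49850]
    [-0.01594 -0.51491 +0.85710]
t = (-0.0970, 0.0914, 1.4210) m
M0: Pc = R·M0+t = (-0.19292, +0.13460, +1.38133); u = 863.8·(-0.19292)/1.38133 + 314.6 = 193.9598, v = 818.8·(+0.13460)/1.38133 + 241.6 = 321.3862
M1: Pc = R·M1+t = (-0.04020, +0.17877, +1.37880); u = 863.8·(-0.04020)/1.37880 + 314.6 = 289.4164, v = 818.8·(+0.17877)/1.37880 + 241.6 = 347.7609
M2: Pc = R·M2+t = (-0.00108, +0.04820, +1.46067); u = 863.8·(-0.00108)/1.46067 + 314.6 = 313.9612, v = 818.8·(+0.04820)/1.46067 + 241.6 = 268.6187
M3: Pc = R·M3+t = (-0.15380, +0.00403, +1.46320); u = 863.8·(-0.15380)/1.46320 + 314.6 = 223.8032, v = 818.8·(+0.00403)/1.46320 + 241.6 = 243.8569

c0=(193.96, 321.39) c1=(289.42, 347.76) c2=(313.96, 268.62) c3=(223.80, 243.86)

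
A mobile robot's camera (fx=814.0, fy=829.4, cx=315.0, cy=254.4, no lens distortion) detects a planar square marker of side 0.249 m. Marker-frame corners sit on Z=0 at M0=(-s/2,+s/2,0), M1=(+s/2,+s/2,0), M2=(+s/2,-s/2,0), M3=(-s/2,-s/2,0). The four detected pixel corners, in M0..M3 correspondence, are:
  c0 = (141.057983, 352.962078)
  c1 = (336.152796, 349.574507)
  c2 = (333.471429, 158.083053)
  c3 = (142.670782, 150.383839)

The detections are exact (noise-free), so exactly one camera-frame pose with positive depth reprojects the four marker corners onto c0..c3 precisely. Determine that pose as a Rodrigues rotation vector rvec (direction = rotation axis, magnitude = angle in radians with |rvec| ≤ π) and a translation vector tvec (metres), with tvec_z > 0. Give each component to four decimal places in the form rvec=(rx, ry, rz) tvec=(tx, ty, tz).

rvec=(-0.0951, -0.2396, -0.0006) tvec=(-0.0948, -0.0034, 1.0441)

Intrinsics K: fx=814.0, fy=829.4, cx=315.0, cy=254.4
Marker side s = 0.249 m; corners in marker frame (Z=0):
  M0 = (-0.1245, +0.1245, 0)
  M1 = (+0.1245, +0.1245, 0)
  M2 = (+0.1245, -0.1245, 0)
  M3 = (-0.1245, -0.1245, 0)
Detected image corners:
  c0 = (141.057983, 352.962078) px
  c1 = (336.152796, 349.574507) px
  c2 = (333.471429, 158.083053) px
  c3 = (142.670782, 150.383839) px
Planar DLT: solve 8×8 A·h = b for H (H[2,2]=1):
  H  [+828.88741 -19.06306 +241.06129]
  H  [+66.27206 +767.92585 +251.67734]
  H  [+0.22696 -0.09001 +1.00000]
B = K⁻¹H; ‖b₁‖=0.957796, ‖b₂‖=0.957796; λ = 2/(‖b₁‖+‖b₂‖) = 1.044063, sign → tz>0 ⇒ λ=+1.044063
r₁ = λ·B[:,0] = (+0.97146,+0.01074,+0.23696); r₂ = λ·B[:,1] = (+0.01192,+0.99550,-0.09397)
r₃ = r₁×r₂ = (-0.23691,+0.09412,+0.96696); SVD([r₁ r₂ r₃]) → R = UVᵀ:
  R  [+0.97146 +0.01192 -0.23691]
  R  [+0.01074 +0.99550 +0.09412]
  R  [+0.23696 -0.09397 +0.96696]
t = (-0.09484, -0.00343, +1.04406) m
tr R = 2.933926; θ = arccos((tr R − 1)/2) = 0.257762 rad = 14.769°
axis k = ((R−Rᵀ)₃₂, (R−Rᵀ)₁₃, (R−Rᵀ)₂₁) / (2 sinθ) = (-0.368925, -0.929456, -0.002302)
rvec = θ·k = (-0.095095, -0.239578, -0.000593)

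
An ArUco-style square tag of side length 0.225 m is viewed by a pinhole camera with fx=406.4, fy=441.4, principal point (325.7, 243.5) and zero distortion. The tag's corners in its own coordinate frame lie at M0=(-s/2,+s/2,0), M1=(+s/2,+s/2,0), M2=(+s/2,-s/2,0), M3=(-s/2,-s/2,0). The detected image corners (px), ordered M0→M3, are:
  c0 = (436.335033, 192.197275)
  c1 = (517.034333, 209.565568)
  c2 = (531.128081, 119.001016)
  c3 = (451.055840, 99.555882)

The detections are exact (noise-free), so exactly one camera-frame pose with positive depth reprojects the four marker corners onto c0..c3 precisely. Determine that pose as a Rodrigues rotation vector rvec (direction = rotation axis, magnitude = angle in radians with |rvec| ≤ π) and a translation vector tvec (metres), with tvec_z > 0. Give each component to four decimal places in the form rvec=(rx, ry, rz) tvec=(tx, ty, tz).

rvec=(-0.0073, -0.1121, 0.1759) tvec=(0.4154, -0.2131, 1.0639)

Intrinsics K: fx=406.4, fy=441.4, cx=325.7, cy=243.5
Marker side s = 0.225 m; corners in marker frame (Z=0):
  M0 = (-0.1125, +0.1125, 0)
  M1 = (+0.1125, +0.1125, 0)
  M2 = (+0.1125, -0.1125, 0)
  M3 = (-0.1125, -0.1125, 0)
Detected image corners:
  c0 = (436.335033, 192.197275) px
  c1 = (517.034333, 209.565568) px
  c2 = (531.128081, 119.001016) px
  c3 = (451.055840, 99.555882) px
Planar DLT: solve 8×8 A·h = b for H (H[2,2]=1):
  H  [+407.58560 -71.77384 +484.37151]
  H  [+97.94221 +404.58406 +155.10499]
  H  [+0.10399 -0.01603 +1.00000]
B = K⁻¹H; ‖b₁‖=0.939951, ‖b₂‖=0.939951; λ = 2/(‖b₁‖+‖b₂‖) = 1.063885, sign → tz>0 ⇒ λ=+1.063885
r₁ = λ·B[:,0] = (+0.97833,+0.17504,+0.11063); r₂ = λ·B[:,1] = (-0.17422,+0.98456,-0.01706)
r₃ = r₁×r₂ = (-0.11191,-0.00259,+0.99372); SVD([r₁ r₂ r₃]) → R = UVᵀ:
  R  [+0.97833 -0.17422 -0.11191]
  R  [+0.17504 +0.98456 -0.00259]
  R  [+0.11063 -0.01706 +0.99372]
t = (+0.41537, -0.21305, +1.06389) m
tr R = 2.956601; θ = arccos((tr R − 1)/2) = 0.208703 rad = 11.958°
axis k = ((R−Rᵀ)₃₂, (R−Rᵀ)₁₃, (R−Rᵀ)₂₁) / (2 sinθ) = (-0.034917, -0.537033, +0.842838)
rvec = θ·k = (-0.007287, -0.112081, +0.175903)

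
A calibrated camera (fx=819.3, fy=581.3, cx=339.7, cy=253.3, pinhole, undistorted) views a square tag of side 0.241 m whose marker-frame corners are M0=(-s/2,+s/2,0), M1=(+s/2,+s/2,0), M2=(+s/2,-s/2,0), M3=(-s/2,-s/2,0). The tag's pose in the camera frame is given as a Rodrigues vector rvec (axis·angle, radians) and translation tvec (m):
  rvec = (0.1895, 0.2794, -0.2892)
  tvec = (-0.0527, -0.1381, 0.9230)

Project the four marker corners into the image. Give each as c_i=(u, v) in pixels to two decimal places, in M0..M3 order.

c0=(233.30, 256.81) c1=(425.81, 217.79) c2=(359.82, 64.79) c3=(165.26, 116.89)

Intrinsics K: fx=819.3, fy=581.3, cx=339.7, cy=253.3
Marker side s = 0.241 m; corners in marker frame (Z=0):
  M0 = (-0.1205, +0.1205, 0)
  M1 = (+0.1205, +0.1205, 0)
  M2 = (+0.1205, -0.1205, 0)
  M3 = (-0.1205, -0.1205, 0)
rvec = (0.1895, 0.2794, -0.2892), |rvec| = θ = 0.44453 rad = 25.470°
Rodrigues: sinθ=0.43004, 1−cosθ=0.09719; R = I + sinθ·[k]× + (1−cosθ)·[k]×²:
    [+0.92047 +0.30581 +0.24333]
    [-0.25373 +0.94120 -0.22306]
    [-0.29724 +0.14358 +0.94394]
t = (-0.0527, -0.1381, 0.9230) m
M0: Pc = R·M0+t = (-0.12677, +0.00589, +0.97612); u = 819.3·(-0.12677)/0.97612 + 339.7 = 233.2989, v = 581.3·(+0.00589)/0.97612 + 253.3 = 256.8073
M1: Pc = R·M1+t = (+0.09507, -0.05526, +0.90448); u = 819.3·(+0.09507)/0.90448 + 339.7 = 425.8135, v = 581.3·(-0.05526)/0.90448 + 253.3 = 217.7856
M2: Pc = R·M2+t = (+0.02137, -0.28209, +0.86988); u = 819.3·(+0.02137)/0.86988 + 339.7 = 359.8245, v = 581.3·(-0.28209)/0.86988 + 253.3 = 64.7931
M3: Pc = R·M3+t = (-0.20047, -0.22094, +0.94152); u = 819.3·(-0.20047)/0.94152 + 339.7 = 165.2553, v = 581.3·(-0.22094)/0.94152 + 253.3 = 116.8893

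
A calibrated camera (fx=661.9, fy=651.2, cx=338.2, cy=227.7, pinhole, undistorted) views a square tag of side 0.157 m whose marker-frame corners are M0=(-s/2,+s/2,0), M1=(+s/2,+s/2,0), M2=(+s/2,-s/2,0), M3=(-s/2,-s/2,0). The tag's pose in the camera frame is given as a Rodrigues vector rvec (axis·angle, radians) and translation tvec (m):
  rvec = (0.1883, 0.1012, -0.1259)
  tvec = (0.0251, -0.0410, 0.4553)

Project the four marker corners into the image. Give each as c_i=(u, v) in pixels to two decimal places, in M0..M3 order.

Intrinsics K: fx=661.9, fy=651.2, cx=338.2, cy=227.7
Marker side s = 0.157 m; corners in marker frame (Z=0):
  M0 = (-0.0785, +0.0785, 0)
  M1 = (+0.0785, +0.0785, 0)
  M2 = (+0.0785, -0.0785, 0)
  M3 = (-0.0785, -0.0785, 0)
rvec = (0.1883, 0.1012, -0.1259), |rvec| = θ = 0.24809 rad = 14.215°
Rodrigues: sinθ=0.24555, 1−cosθ=0.03062; R = I + sinθ·[k]× + (1−cosθ)·[k]×²:
    [+0.98702 +0.13409 +0.08837]
    [-0.11513 +0.97448 -0.19271]
    [-0.11196 +0.18004 +0.97727]
t = (0.0251, -0.0410, 0.4553) m
M0: Pc = R·M0+t = (-0.04185, +0.04453, +0.47822); u = 661.9·(-0.04185)/0.47822 + 338.2 = 280.2692, v = 651.2·(+0.04453)/0.47822 + 227.7 = 288.3431
M1: Pc = R·M1+t = (+0.11311, +0.02646, +0.46064); u = 661.9·(+0.11311)/0.46064 + 338.2 = 500.7240, v = 651.2·(+0.02646)/0.46064 + 227.7 = 265.1037
M2: Pc = R·M2+t = (+0.09205, -0.12653, +0.43238); u = 661.9·(+0.09205)/0.43238 + 338.2 = 479.1209, v = 651.2·(-0.12653)/0.43238 + 227.7 = 37.1280
M3: Pc = R·M3+t = (-0.06291, -0.10846, +0.44996); u = 661.9·(-0.06291)/0.44996 + 338.2 = 245.6612, v = 651.2·(-0.10846)/0.44996 + 227.7 = 70.7331

c0=(280.27, 288.34) c1=(500.72, 265.10) c2=(479.12, 37.13) c3=(245.66, 70.73)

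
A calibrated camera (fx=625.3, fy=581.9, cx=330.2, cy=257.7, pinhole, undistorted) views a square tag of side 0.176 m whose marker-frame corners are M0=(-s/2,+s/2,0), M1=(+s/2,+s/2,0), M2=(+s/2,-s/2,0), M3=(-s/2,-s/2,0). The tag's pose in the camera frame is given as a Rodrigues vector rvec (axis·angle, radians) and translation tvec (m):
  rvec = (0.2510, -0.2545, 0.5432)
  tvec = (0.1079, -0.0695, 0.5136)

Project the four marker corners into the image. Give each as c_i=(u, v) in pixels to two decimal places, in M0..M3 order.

Intrinsics K: fx=625.3, fy=581.9, cx=330.2, cy=257.7
Marker side s = 0.176 m; corners in marker frame (Z=0):
  M0 = (-0.0880, +0.0880, 0)
  M1 = (+0.0880, +0.0880, 0)
  M2 = (+0.0880, -0.0880, 0)
  M3 = (-0.0880, -0.0880, 0)
rvec = (0.2510, -0.2545, 0.5432), |rvec| = θ = 0.65026 rad = 37.257°
Rodrigues: sinθ=0.60539, 1−cosθ=0.20407; R = I + sinθ·[k]× + (1−cosθ)·[k]×²:
    [+0.82633 -0.53655 -0.17114]
    [+0.47489 +0.82719 -0.30040]
    [+0.30274 +0.16696 +0.93833]
t = (0.1079, -0.0695, 0.5136) m
M0: Pc = R·M0+t = (-0.01203, -0.03850, +0.50165); u = 625.3·(-0.01203)/0.50165 + 330.2 = 315.2002, v = 581.9·(-0.03850)/0.50165 + 257.7 = 213.0436
M1: Pc = R·M1+t = (+0.13340, +0.04508, +0.55493); u = 625.3·(+0.13340)/0.55493 + 330.2 = 480.5162, v = 581.9·(+0.04508)/0.55493 + 257.7 = 304.9735
M2: Pc = R·M2+t = (+0.22783, -0.10050, +0.52555); u = 625.3·(+0.22783)/0.52555 + 330.2 = 601.2774, v = 581.9·(-0.10050)/0.52555 + 257.7 = 146.4217
M3: Pc = R·M3+t = (+0.08240, -0.18408, +0.47227); u = 625.3·(+0.08240)/0.47227 + 330.2 = 439.2999, v = 581.9·(-0.18408)/0.47227 + 257.7 = 30.8834

c0=(315.20, 213.04) c1=(480.52, 304.97) c2=(601.28, 146.42) c3=(439.30, 30.88)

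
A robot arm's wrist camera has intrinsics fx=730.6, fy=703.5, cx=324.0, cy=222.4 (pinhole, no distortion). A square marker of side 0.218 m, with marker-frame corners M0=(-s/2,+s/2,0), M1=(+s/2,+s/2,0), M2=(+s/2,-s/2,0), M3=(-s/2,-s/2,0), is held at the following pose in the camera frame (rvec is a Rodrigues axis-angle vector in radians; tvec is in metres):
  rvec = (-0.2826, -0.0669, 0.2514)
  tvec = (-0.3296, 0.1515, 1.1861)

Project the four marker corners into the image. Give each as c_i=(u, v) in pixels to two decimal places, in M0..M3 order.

c0=(31.80, 359.85) c1=(166.36, 392.77) c2=(205.15, 267.34) c3=(77.67, 235.41)

Intrinsics K: fx=730.6, fy=703.5, cx=324.0, cy=222.4
Marker side s = 0.218 m; corners in marker frame (Z=0):
  M0 = (-0.1090, +0.1090, 0)
  M1 = (+0.1090, +0.1090, 0)
  M2 = (+0.1090, -0.1090, 0)
  M3 = (-0.1090, -0.1090, 0)
rvec = (-0.2826, -0.0669, 0.2514), |rvec| = θ = 0.38411 rad = 22.008°
Rodrigues: sinθ=0.37473, 1−cosθ=0.07287; R = I + sinθ·[k]× + (1−cosθ)·[k]×²:
    [+0.96658 -0.23593 -0.10036]
    [+0.25460 +0.92934 +0.26740]
    [+0.03018 -0.28401 +0.95835]
t = (-0.3296, 0.1515, 1.1861) m
M0: Pc = R·M0+t = (-0.46067, +0.22505, +1.15185); u = 730.6·(-0.46067)/1.15185 + 324.0 = 31.8036, v = 703.5·(+0.22505)/1.15185 + 222.4 = 359.8484
M1: Pc = R·M1+t = (-0.24996, +0.28055, +1.15843); u = 730.6·(-0.24996)/1.15843 + 324.0 = 166.3558, v = 703.5·(+0.28055)/1.15843 + 222.4 = 392.7740
M2: Pc = R·M2+t = (-0.19853, +0.07795, +1.22035); u = 730.6·(-0.19853)/1.22035 + 324.0 = 205.1452, v = 703.5·(+0.07795)/1.22035 + 222.4 = 267.3381
M3: Pc = R·M3+t = (-0.40924, +0.02245, +1.21377); u = 730.6·(-0.40924)/1.21377 + 324.0 = 77.6667, v = 703.5·(+0.02245)/1.21377 + 222.4 = 235.4121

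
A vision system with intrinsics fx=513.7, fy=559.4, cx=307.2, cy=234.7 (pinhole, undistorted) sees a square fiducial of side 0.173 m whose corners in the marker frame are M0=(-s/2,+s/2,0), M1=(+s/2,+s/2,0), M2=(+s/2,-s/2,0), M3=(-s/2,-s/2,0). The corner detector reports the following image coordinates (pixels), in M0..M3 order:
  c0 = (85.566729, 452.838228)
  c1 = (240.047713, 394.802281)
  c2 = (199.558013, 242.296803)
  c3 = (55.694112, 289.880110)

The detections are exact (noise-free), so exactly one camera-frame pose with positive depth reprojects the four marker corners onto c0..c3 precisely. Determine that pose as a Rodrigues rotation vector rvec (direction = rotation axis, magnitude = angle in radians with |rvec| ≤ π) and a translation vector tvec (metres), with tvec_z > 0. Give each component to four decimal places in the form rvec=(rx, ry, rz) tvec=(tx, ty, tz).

rvec=(-0.2982, -0.0905, -0.3178) tvec=(-0.1851, 0.1124, 0.5898)

Intrinsics K: fx=513.7, fy=559.4, cx=307.2, cy=234.7
Marker side s = 0.173 m; corners in marker frame (Z=0):
  M0 = (-0.0865, +0.0865, 0)
  M1 = (+0.0865, +0.0865, 0)
  M2 = (+0.0865, -0.0865, 0)
  M3 = (-0.0865, -0.0865, 0)
Detected image corners:
  c0 = (85.566729, 452.838228) px
  c1 = (240.047713, 394.802281) px
  c2 = (199.558013, 242.296803) px
  c3 = (55.694112, 289.880110) px
Planar DLT: solve 8×8 A·h = b for H (H[2,2]=1):
  H  [+894.05067 +136.43310 +145.97593]
  H  [-225.61378 +750.73725 +341.26269]
  H  [+0.22736 -0.46503 +1.00000]
B = K⁻¹H; ‖b₁‖=1.695481, ‖b₂‖=1.695481; λ = 2/(‖b₁‖+‖b₂‖) = 0.589803, sign → tz>0 ⇒ λ=+0.589803
r₁ = λ·B[:,0] = (+0.94631,-0.29414,+0.13410); r₂ = λ·B[:,1] = (+0.32067,+0.90661,-0.27427)
r₃ = r₁×r₂ = (-0.04090,+0.30255,+0.95226); SVD([r₁ r₂ r₃]) → R = UVᵀ:
  R  [+0.94631 +0.32067 -0.04090]
  R  [-0.29414 +0.90661 +0.30255]
  R  [+0.13410 -0.27427 +0.95226]
t = (-0.18511, +0.11235, +0.58980) m
tr R = 2.805178; θ = arccos((tr R − 1)/2) = 0.445050 rad = 25.499°
axis k = ((R−Rᵀ)₃₂, (R−Rᵀ)₁₃, (R−Rᵀ)₂₁) / (2 sinθ) = (-0.669941, -0.203249, -0.714051)
rvec = θ·k = (-0.298157, -0.090456, -0.317789)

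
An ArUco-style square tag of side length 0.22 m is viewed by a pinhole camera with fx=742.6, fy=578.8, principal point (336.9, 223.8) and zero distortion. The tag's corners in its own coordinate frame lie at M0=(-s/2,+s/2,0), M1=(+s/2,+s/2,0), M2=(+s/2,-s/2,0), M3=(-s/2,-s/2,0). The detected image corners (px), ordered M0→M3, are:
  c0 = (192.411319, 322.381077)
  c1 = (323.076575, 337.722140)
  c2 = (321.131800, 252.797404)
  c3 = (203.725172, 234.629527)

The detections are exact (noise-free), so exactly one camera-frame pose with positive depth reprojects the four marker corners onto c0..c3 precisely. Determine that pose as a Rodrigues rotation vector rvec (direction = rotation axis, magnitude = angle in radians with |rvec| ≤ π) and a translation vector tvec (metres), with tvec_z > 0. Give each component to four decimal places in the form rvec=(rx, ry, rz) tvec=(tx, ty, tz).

rvec=(-0.6484, -0.3702, 0.0957) tvec=(-0.1284, 0.1340, 1.2706)

Intrinsics K: fx=742.6, fy=578.8, cx=336.9, cy=223.8
Marker side s = 0.22 m; corners in marker frame (Z=0):
  M0 = (-0.1100, +0.1100, 0)
  M1 = (+0.1100, +0.1100, 0)
  M2 = (+0.1100, -0.1100, 0)
  M3 = (-0.1100, -0.1100, 0)
Detected image corners:
  c0 = (192.411319, 322.381077) px
  c1 = (323.076575, 337.722140) px
  c2 = (321.131800, 252.797404) px
  c3 = (203.725172, 234.629527) px
Planar DLT: solve 8×8 A·h = b for H (H[2,2]=1):
  H  [+624.98936 -144.49322 +261.85549]
  H  [+145.73064 +255.50019 +284.84097]
  H  [+0.24134 -0.47676 +1.00000]
B = K⁻¹H; ‖b₁‖=0.787003, ‖b₂‖=0.787003; λ = 2/(‖b₁‖+‖b₂‖) = 1.270643, sign → tz>0 ⇒ λ=+1.270643
r₁ = λ·B[:,0] = (+0.93028,+0.20135,+0.30666); r₂ = λ·B[:,1] = (+0.02760,+0.79514,-0.60580)
r₃ = r₁×r₂ = (-0.36582,+0.57202,+0.73414); SVD([r₁ r₂ r₃]) → R = UVᵀ:
  R  [+0.93028 +0.02760 -0.36582]
  R  [+0.20135 +0.79514 +0.57202]
  R  [+0.30666 -0.60580 +0.73414]
t = (-0.12841, +0.13400, +1.27064) m
tr R = 2.459563; θ = arccos((tr R − 1)/2) = 0.752794 rad = 43.132°
axis k = ((R−Rᵀ)₃₂, (R−Rᵀ)₁₃, (R−Rᵀ)₂₁) / (2 sinθ) = (-0.861383, -0.491806, +0.127071)
rvec = θ·k = (-0.648444, -0.370228, +0.095658)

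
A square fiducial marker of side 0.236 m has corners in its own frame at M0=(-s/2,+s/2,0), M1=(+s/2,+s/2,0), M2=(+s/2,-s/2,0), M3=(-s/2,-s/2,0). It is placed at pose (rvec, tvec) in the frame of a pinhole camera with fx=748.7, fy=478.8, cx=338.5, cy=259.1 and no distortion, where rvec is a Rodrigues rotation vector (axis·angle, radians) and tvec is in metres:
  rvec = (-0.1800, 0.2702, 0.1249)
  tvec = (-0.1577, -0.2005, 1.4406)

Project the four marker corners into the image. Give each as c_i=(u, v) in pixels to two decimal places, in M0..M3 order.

Intrinsics K: fx=748.7, fy=478.8, cx=338.5, cy=259.1
Marker side s = 0.236 m; corners in marker frame (Z=0):
  M0 = (-0.1180, +0.1180, 0)
  M1 = (+0.1180, +0.1180, 0)
  M2 = (+0.1180, -0.1180, 0)
  M3 = (-0.1180, -0.1180, 0)
rvec = (-0.1800, 0.2702, 0.1249), |rvec| = θ = 0.34786 rad = 19.931°
Rodrigues: sinθ=0.34089, 1−cosθ=0.05990; R = I + sinθ·[k]× + (1−cosθ)·[k]×²:
    [+0.95614 -0.14647 +0.25366]
    [+0.09832 +0.97624 +0.19310]
    [-0.27591 -0.15969 +0.94783]
t = (-0.1577, -0.2005, 1.4406) m
M0: Pc = R·M0+t = (-0.28781, -0.09691, +1.45431); u = 748.7·(-0.28781)/1.45431 + 338.5 = 190.3327, v = 478.8·(-0.09691)/1.45431 + 259.1 = 227.1960
M1: Pc = R·M1+t = (-0.06216, -0.07370, +1.38920); u = 748.7·(-0.06216)/1.38920 + 338.5 = 304.9999, v = 478.8·(-0.07370)/1.38920 + 259.1 = 233.6981
M2: Pc = R·M2+t = (-0.02759, -0.30409, +1.42689); u = 748.7·(-0.02759)/1.42689 + 338.5 = 324.0223, v = 478.8·(-0.30409)/1.42689 + 259.1 = 157.0593
M3: Pc = R·M3+t = (-0.25324, -0.32730, +1.49200); u = 748.7·(-0.25324)/1.49200 + 338.5 = 211.4212, v = 478.8·(-0.32730)/1.49200 + 259.1 = 154.0662

c0=(190.33, 227.20) c1=(305.00, 233.70) c2=(324.02, 157.06) c3=(211.42, 154.07)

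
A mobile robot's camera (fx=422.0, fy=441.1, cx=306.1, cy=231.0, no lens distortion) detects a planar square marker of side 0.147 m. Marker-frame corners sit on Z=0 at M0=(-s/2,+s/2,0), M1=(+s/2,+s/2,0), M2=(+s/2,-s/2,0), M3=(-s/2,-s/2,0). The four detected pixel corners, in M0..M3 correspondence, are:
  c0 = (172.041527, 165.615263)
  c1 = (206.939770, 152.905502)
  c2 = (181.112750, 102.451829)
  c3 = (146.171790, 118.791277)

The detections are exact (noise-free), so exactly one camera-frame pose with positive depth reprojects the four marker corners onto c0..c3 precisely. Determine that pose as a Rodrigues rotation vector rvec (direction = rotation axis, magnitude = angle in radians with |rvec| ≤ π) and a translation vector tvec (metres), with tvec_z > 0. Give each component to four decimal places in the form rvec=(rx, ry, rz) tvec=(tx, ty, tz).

rvec=(0.5025, 0.4786, -0.3066) tvec=(-0.3771, -0.2649, 1.2264)

Intrinsics K: fx=422.0, fy=441.1, cx=306.1, cy=231.0
Marker side s = 0.147 m; corners in marker frame (Z=0):
  M0 = (-0.0735, +0.0735, 0)
  M1 = (+0.0735, +0.0735, 0)
  M2 = (+0.0735, -0.0735, 0)
  M3 = (-0.0735, -0.0735, 0)
Detected image corners:
  c0 = (172.041527, 165.615263) px
  c1 = (206.939770, 152.905502) px
  c2 = (181.112750, 102.451829) px
  c3 = (146.171790, 118.791277) px
Planar DLT: solve 8×8 A·h = b for H (H[2,2]=1):
  H  [+164.49612 +231.38568 +176.33435]
  H  [-154.34898 +372.94892 +135.72408]
  H  [-0.41372 +0.31457 +1.00000]
B = K⁻¹H; ‖b₁‖=0.815399, ‖b₂‖=0.815399; λ = 2/(‖b₁‖+‖b₂‖) = 1.226394, sign → tz>0 ⇒ λ=+1.226394
r₁ = λ·B[:,0] = (+0.84608,-0.16343,-0.50738); r₂ = λ·B[:,1] = (+0.39261,+0.83488,+0.38578)
r₃ = r₁×r₂ = (+0.36056,-0.52561,+0.77054); SVD([r₁ r₂ r₃]) → R = UVᵀ:
  R  [+0.84608 +0.39261 +0.36056]
  R  [-0.16343 +0.83488 -0.52561]
  R  [-0.50738 +0.38578 +0.77054]
t = (-0.37712, -0.26490, +1.22639) m
tr R = 2.451506; θ = arccos((tr R − 1)/2) = 0.758668 rad = 43.468°
axis k = ((R−Rᵀ)₃₂, (R−Rᵀ)₁₃, (R−Rᵀ)₂₁) / (2 sinθ) = (+0.662391, +0.630811, -0.404123)
rvec = θ·k = (+0.502535, +0.478576, -0.306595)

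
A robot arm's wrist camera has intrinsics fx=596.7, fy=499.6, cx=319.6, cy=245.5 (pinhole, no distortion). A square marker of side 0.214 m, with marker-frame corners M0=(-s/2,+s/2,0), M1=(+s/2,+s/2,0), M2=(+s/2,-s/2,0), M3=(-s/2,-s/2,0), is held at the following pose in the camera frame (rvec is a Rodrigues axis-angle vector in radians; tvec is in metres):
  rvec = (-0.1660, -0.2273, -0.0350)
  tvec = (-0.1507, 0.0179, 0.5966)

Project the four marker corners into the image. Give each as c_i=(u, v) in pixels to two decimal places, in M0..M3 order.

c0=(51.78, 358.04) c1=(279.27, 346.18) c2=(270.77, 175.60) c3=(55.78, 172.70)

Intrinsics K: fx=596.7, fy=499.6, cx=319.6, cy=245.5
Marker side s = 0.214 m; corners in marker frame (Z=0):
  M0 = (-0.1070, +0.1070, 0)
  M1 = (+0.1070, +0.1070, 0)
  M2 = (+0.1070, -0.1070, 0)
  M3 = (-0.1070, -0.1070, 0)
rvec = (-0.1660, -0.2273, -0.0350), |rvec| = θ = 0.28363 rad = 16.251°
Rodrigues: sinθ=0.27984, 1−cosθ=0.03995; R = I + sinθ·[k]× + (1−cosθ)·[k]×²:
    [+0.97373 +0.05327 -0.22138]
    [-0.01579 +0.98571 +0.16773]
    [+0.22715 -0.15983 +0.96065]
t = (-0.1507, 0.0179, 0.5966) m
M0: Pc = R·M0+t = (-0.24919, +0.12506, +0.55519); u = 596.7·(-0.24919)/0.55519 + 319.6 = 51.7811, v = 499.6·(+0.12506)/0.55519 + 245.5 = 358.0377
M1: Pc = R·M1+t = (-0.04081, +0.12168, +0.60380); u = 596.7·(-0.04081)/0.60380 + 319.6 = 279.2695, v = 499.6·(+0.12168)/0.60380 + 245.5 = 346.1813
M2: Pc = R·M2+t = (-0.05221, -0.08926, +0.63801); u = 596.7·(-0.05221)/0.63801 + 319.6 = 270.7695, v = 499.6·(-0.08926)/0.63801 + 245.5 = 175.6035
M3: Pc = R·M3+t = (-0.26059, -0.08588, +0.58940); u = 596.7·(-0.26059)/0.58940 + 319.6 = 55.7817, v = 499.6·(-0.08588)/0.58940 + 245.5 = 172.7036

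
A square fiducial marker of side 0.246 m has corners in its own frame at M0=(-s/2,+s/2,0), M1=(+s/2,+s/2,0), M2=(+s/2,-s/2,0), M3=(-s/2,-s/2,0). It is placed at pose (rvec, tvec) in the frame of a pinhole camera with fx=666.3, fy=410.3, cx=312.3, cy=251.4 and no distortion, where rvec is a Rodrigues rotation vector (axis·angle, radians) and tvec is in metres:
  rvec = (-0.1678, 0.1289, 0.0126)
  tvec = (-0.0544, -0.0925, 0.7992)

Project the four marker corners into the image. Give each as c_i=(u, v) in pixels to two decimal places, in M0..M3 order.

Intrinsics K: fx=666.3, fy=410.3, cx=312.3, cy=251.4
Marker side s = 0.246 m; corners in marker frame (Z=0):
  M0 = (-0.1230, +0.1230, 0)
  M1 = (+0.1230, +0.1230, 0)
  M2 = (+0.1230, -0.1230, 0)
  M3 = (-0.1230, -0.1230, 0)
rvec = (-0.1678, 0.1289, 0.0126), |rvec| = θ = 0.21197 rad = 12.145°
Rodrigues: sinθ=0.21039, 1−cosθ=0.02238; R = I + sinθ·[k]× + (1−cosθ)·[k]×²:
    [+0.99164 -0.02328 +0.12688]
    [+0.00173 +0.98590 +0.16736]
    [-0.12899 -0.16574 +0.97770]
t = (-0.0544, -0.0925, 0.7992) m
M0: Pc = R·M0+t = (-0.17924, +0.02855, +0.79468); u = 666.3·(-0.17924)/0.79468 + 312.3 = 162.0197, v = 410.3·(+0.02855)/0.79468 + 251.4 = 266.1417
M1: Pc = R·M1+t = (+0.06471, +0.02898, +0.76295); u = 666.3·(+0.06471)/0.76295 + 312.3 = 368.8116, v = 410.3·(+0.02898)/0.76295 + 251.4 = 266.9839
M2: Pc = R·M2+t = (+0.07044, -0.21355, +0.80372); u = 666.3·(+0.07044)/0.80372 + 312.3 = 370.6926, v = 410.3·(-0.21355)/0.80372 + 251.4 = 142.3814
M3: Pc = R·M3+t = (-0.17351, -0.21398, +0.83545); u = 666.3·(-0.17351)/0.83545 + 312.3 = 173.9210, v = 410.3·(-0.21398)/0.83545 + 251.4 = 146.3129

c0=(162.02, 266.14) c1=(368.81, 266.98) c2=(370.69, 142.38) c3=(173.92, 146.31)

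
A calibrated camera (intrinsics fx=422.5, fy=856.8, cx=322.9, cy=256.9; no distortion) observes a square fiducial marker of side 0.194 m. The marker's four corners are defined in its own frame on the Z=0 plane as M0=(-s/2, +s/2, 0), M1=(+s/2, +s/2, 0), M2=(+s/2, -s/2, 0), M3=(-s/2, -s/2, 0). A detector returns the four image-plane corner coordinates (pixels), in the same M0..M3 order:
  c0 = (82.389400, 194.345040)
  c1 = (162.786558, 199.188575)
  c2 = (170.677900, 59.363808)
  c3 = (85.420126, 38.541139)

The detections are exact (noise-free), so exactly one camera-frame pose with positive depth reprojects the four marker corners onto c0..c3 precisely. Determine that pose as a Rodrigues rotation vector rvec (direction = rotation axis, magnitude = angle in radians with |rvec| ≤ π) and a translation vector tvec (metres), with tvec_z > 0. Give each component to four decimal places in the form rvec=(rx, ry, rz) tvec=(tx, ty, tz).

Intrinsics K: fx=422.5, fy=856.8, cx=322.9, cy=256.9
Marker side s = 0.194 m; corners in marker frame (Z=0):
  M0 = (-0.0970, +0.0970, 0)
  M1 = (+0.0970, +0.0970, 0)
  M2 = (+0.0970, -0.0970, 0)
  M3 = (-0.0970, -0.0970, 0)
Detected image corners:
  c0 = (82.389400, 194.345040) px
  c1 = (162.786558, 199.188575) px
  c2 = (170.677900, 59.363808) px
  c3 = (85.420126, 38.541139) px
Planar DLT: solve 8×8 A·h = b for H (H[2,2]=1):
  H  [+492.69727 +13.47896 +127.34999]
  H  [+129.66586 +801.26131 +125.60635]
  H  [+0.52795 +0.33730 +1.00000]
B = K⁻¹H; ‖b₁‖=0.927591, ‖b₂‖=0.927591; λ = 2/(‖b₁‖+‖b₂‖) = 1.078062, sign → tz>0 ⇒ λ=+1.078062
r₁ = λ·B[:,0] = (+0.82219,-0.00750,+0.56916); r₂ = λ·B[:,1] = (-0.24352,+0.89915,+0.36363)
r₃ = r₁×r₂ = (-0.51449,-0.43758,+0.73745); SVD([r₁ r₂ r₃]) → R = UVᵀ:
  R  [+0.82219 -0.24352 -0.51449]
  R  [-0.00750 +0.89915 -0.43758]
  R  [+0.56916 +0.36363 +0.73745]
t = (-0.49897, -0.16520, +1.07806) m
tr R = 2.458792; θ = arccos((tr R − 1)/2) = 0.753358 rad = 43.164°
axis k = ((R−Rᵀ)₃₂, (R−Rᵀ)₁₃, (R−Rᵀ)₂₁) / (2 sinθ) = (+0.585600, -0.792033, +0.172501)
rvec = θ·k = (+0.441166, -0.596684, +0.129955)

rvec=(0.4412, -0.5967, 0.1300) tvec=(-0.4990, -0.1652, 1.0781)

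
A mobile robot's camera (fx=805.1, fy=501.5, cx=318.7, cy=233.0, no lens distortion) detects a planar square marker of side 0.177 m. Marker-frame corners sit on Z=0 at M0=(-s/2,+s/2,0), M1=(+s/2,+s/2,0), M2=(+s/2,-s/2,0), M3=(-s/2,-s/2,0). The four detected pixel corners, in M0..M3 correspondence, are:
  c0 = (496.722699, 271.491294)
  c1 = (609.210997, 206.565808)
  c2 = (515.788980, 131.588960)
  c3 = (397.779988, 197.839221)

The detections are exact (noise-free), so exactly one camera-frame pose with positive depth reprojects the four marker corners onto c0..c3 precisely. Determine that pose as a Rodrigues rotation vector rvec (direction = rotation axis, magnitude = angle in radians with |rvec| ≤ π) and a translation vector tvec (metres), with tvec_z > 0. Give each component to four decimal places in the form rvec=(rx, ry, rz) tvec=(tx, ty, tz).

Intrinsics K: fx=805.1, fy=501.5, cx=318.7, cy=233.0
Marker side s = 0.177 m; corners in marker frame (Z=0):
  M0 = (-0.0885, +0.0885, 0)
  M1 = (+0.0885, +0.0885, 0)
  M2 = (+0.0885, -0.0885, 0)
  M3 = (-0.0885, -0.0885, 0)
Detected image corners:
  c0 = (496.722699, 271.491294) px
  c1 = (609.210997, 206.565808) px
  c2 = (515.788980, 131.588960) px
  c3 = (397.779988, 197.839221) px
Planar DLT: solve 8×8 A·h = b for H (H[2,2]=1):
  H  [+691.00219 +646.41303 +506.15063]
  H  [-354.42687 +461.11378 +202.31210]
  H  [+0.07955 +0.20425 +1.00000]
B = K⁻¹H; ‖b₁‖=1.114895, ‖b₂‖=1.114895; λ = 2/(‖b₁‖+‖b₂‖) = 0.896946, sign → tz>0 ⇒ λ=+0.896946
r₁ = λ·B[:,0] = (+0.74159,-0.66705,+0.07135); r₂ = λ·B[:,1] = (+0.64764,+0.73960,+0.18320)
r₃ = r₁×r₂ = (-0.17497,-0.08965,+0.98048); SVD([r₁ r₂ r₃]) → R = UVᵀ:
  R  [+0.74159 +0.64764 -0.17497]
  R  [-0.66705 +0.73960 -0.08965]
  R  [+0.07135 +0.18320 +0.98048]
t = (+0.20883, -0.05489, +0.89695) m
tr R = 2.461669; θ = arccos((tr R − 1)/2) = 0.751253 rad = 43.044°
axis k = ((R−Rᵀ)₃₂, (R−Rᵀ)₁₃, (R−Rᵀ)₂₁) / (2 sinθ) = (+0.199873, -0.180442, -0.963064)
rvec = θ·k = (+0.150155, -0.135558, -0.723504)

rvec=(0.1502, -0.1356, -0.7235) tvec=(0.2088, -0.0549, 0.8969)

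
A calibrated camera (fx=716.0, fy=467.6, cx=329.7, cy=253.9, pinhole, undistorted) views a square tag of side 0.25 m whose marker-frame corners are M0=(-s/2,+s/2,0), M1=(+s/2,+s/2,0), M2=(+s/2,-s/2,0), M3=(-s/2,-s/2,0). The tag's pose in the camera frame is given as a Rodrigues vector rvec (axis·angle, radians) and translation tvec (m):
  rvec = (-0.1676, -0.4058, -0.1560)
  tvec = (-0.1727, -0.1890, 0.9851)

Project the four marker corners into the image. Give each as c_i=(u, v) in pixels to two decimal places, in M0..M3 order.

c0=(124.54, 227.12) c1=(304.18, 216.35) c2=(273.70, 109.25) c3=(96.98, 108.27)

Intrinsics K: fx=716.0, fy=467.6, cx=329.7, cy=253.9
Marker side s = 0.25 m; corners in marker frame (Z=0):
  M0 = (-0.1250, +0.1250, 0)
  M1 = (+0.1250, +0.1250, 0)
  M2 = (+0.1250, -0.1250, 0)
  M3 = (-0.1250, -0.1250, 0)
rvec = (-0.1676, -0.4058, -0.1560), |rvec| = θ = 0.46594 rad = 26.696°
Rodrigues: sinθ=0.44926, 1−cosθ=0.10660; R = I + sinθ·[k]× + (1−cosθ)·[k]×²:
    [+0.90719 +0.18381 -0.37844]
    [-0.11702 +0.97426 +0.19269]
    [+0.40411 -0.13052 +0.90535]
t = (-0.1727, -0.1890, 0.9851) m
M0: Pc = R·M0+t = (-0.26312, -0.05259, +0.91827); u = 716.0·(-0.26312)/0.91827 + 329.7 = 124.5364, v = 467.6·(-0.05259)/0.91827 + 253.9 = 227.1202
M1: Pc = R·M1+t = (-0.03632, -0.08185, +1.01930); u = 716.0·(-0.03632)/1.01930 + 329.7 = 304.1841, v = 467.6·(-0.08185)/1.01930 + 253.9 = 216.3537
M2: Pc = R·M2+t = (-0.08228, -0.32541, +1.05193); u = 716.0·(-0.08228)/1.05193 + 329.7 = 273.6975, v = 467.6·(-0.32541)/1.05193 + 253.9 = 109.2499
M3: Pc = R·M3+t = (-0.30908, -0.29615, +0.95090); u = 716.0·(-0.30908)/0.95090 + 329.7 = 96.9753, v = 467.6·(-0.29615)/0.95090 + 253.9 = 108.2676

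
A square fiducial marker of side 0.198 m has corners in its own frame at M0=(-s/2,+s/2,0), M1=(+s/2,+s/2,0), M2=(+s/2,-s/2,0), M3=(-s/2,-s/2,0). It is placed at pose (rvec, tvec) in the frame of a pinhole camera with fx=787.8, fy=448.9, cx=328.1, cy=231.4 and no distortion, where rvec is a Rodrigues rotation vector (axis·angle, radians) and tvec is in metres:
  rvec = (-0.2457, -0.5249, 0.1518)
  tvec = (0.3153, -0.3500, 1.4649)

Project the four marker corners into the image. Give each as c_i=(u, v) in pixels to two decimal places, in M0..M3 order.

c0=(454.22, 142.54) c1=(536.02, 160.48) c2=(536.94, 107.52) c3=(458.22, 86.79)

Intrinsics K: fx=787.8, fy=448.9, cx=328.1, cy=231.4
Marker side s = 0.198 m; corners in marker frame (Z=0):
  M0 = (-0.0990, +0.0990, 0)
  M1 = (+0.0990, +0.0990, 0)
  M2 = (+0.0990, -0.0990, 0)
  M3 = (-0.0990, -0.0990, 0)
rvec = (-0.2457, -0.5249, 0.1518), |rvec| = θ = 0.59911 rad = 34.326°
Rodrigues: sinθ=0.56391, 1−cosθ=0.17416; R = I + sinθ·[k]× + (1−cosθ)·[k]×²:
    [+0.85513 -0.08030 -0.51216]
    [+0.20546 +0.95953 +0.19260]
    [+0.47596 -0.26993 +0.83702]
t = (0.3153, -0.3500, 1.4649) m
M0: Pc = R·M0+t = (+0.22269, -0.27535, +1.39106); u = 787.8·(+0.22269)/1.39106 + 328.1 = 454.2176, v = 448.9·(-0.27535)/1.39106 + 231.4 = 142.5443
M1: Pc = R·M1+t = (+0.39201, -0.23467, +1.48530); u = 787.8·(+0.39201)/1.48530 + 328.1 = 536.0206, v = 448.9·(-0.23467)/1.48530 + 231.4 = 160.4770
M2: Pc = R·M2+t = (+0.40791, -0.42465, +1.53874); u = 787.8·(+0.40791)/1.53874 + 328.1 = 536.9392, v = 448.9·(-0.42465)/1.53874 + 231.4 = 107.5153
M3: Pc = R·M3+t = (+0.23859, -0.46533, +1.44450); u = 787.8·(+0.23859)/1.44450 + 328.1 = 458.2229, v = 448.9·(-0.46533)/1.44450 + 231.4 = 86.7909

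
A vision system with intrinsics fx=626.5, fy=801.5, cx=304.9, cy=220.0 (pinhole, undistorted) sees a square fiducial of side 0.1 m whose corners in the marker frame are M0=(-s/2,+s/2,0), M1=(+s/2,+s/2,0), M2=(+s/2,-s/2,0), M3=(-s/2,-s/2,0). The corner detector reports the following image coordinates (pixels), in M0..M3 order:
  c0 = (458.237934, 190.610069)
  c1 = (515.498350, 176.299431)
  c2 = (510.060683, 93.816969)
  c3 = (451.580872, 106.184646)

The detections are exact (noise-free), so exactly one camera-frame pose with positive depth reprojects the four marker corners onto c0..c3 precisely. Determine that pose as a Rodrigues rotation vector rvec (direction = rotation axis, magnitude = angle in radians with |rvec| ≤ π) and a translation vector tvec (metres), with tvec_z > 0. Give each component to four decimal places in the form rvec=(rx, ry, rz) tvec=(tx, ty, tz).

Intrinsics K: fx=626.5, fy=801.5, cx=304.9, cy=220.0
Marker side s = 0.1 m; corners in marker frame (Z=0):
  M0 = (-0.0500, +0.0500, 0)
  M1 = (+0.0500, +0.0500, 0)
  M2 = (+0.0500, -0.0500, 0)
  M3 = (-0.0500, -0.0500, 0)
Detected image corners:
  c0 = (458.237934, 190.610069) px
  c1 = (515.498350, 176.299431) px
  c2 = (510.060683, 93.816969) px
  c3 = (451.580872, 106.184646) px
Planar DLT: solve 8×8 A·h = b for H (H[2,2]=1):
  H  [+705.47063 +149.09265 +484.25140]
  H  [-96.33092 +860.39380 +142.02284]
  H  [+0.26212 +0.18332 +1.00000]
B = K⁻¹H; ‖b₁‖=1.050045, ‖b₂‖=1.050045; λ = 2/(‖b₁‖+‖b₂‖) = 0.952341, sign → tz>0 ⇒ λ=+0.952341
r₁ = λ·B[:,0] = (+0.95090,-0.18298,+0.24963); r₂ = λ·B[:,1] = (+0.14167,+0.97440,+0.17458)
r₃ = r₁×r₂ = (-0.27518,-0.13065,+0.95247); SVD([r₁ r₂ r₃]) → R = UVᵀ:
  R  [+0.95090 +0.14167 -0.27518]
  R  [-0.18298 +0.97440 -0.13065]
  R  [+0.24963 +0.17458 +0.95247]
t = (+0.27263, -0.09265, +0.95234) m
tr R = 2.877768; θ = arccos((tr R − 1)/2) = 0.351423 rad = 20.135°
axis k = ((R−Rᵀ)₃₂, (R−Rᵀ)₁₃, (R−Rᵀ)₂₁) / (2 sinθ) = (+0.443348, -0.762286, -0.471553)
rvec = θ·k = (+0.155803, -0.267885, -0.165715)

rvec=(0.1558, -0.2679, -0.1657) tvec=(0.2726, -0.0927, 0.9523)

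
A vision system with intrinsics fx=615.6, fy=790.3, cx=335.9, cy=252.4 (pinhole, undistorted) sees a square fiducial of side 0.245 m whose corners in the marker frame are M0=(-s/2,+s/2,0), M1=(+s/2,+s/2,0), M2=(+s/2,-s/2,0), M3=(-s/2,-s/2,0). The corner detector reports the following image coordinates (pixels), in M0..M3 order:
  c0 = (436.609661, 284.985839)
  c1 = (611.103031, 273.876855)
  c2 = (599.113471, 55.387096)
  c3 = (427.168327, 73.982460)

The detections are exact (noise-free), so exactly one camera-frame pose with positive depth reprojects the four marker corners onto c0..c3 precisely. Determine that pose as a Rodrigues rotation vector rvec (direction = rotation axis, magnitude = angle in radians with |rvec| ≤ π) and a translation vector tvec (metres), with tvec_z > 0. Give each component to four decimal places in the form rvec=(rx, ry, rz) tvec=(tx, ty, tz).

rvec=(-0.0424, 0.1322, -0.0529) tvec=(0.2634, -0.0917, 0.8957)

Intrinsics K: fx=615.6, fy=790.3, cx=335.9, cy=252.4
Marker side s = 0.245 m; corners in marker frame (Z=0):
  M0 = (-0.1225, +0.1225, 0)
  M1 = (+0.1225, +0.1225, 0)
  M2 = (+0.1225, -0.1225, 0)
  M3 = (-0.1225, -0.1225, 0)
Detected image corners:
  c0 = (436.609661, 284.985839) px
  c1 = (611.103031, 273.876855) px
  c2 = (599.113471, 55.387096) px
  c3 = (427.168327, 73.982460) px
Planar DLT: solve 8×8 A·h = b for H (H[2,2]=1):
  H  [+631.37709 +17.18760 +516.91802]
  H  [-85.80623 +867.46455 +171.51958]
  H  [-0.14582 -0.05102 +1.00000]
B = K⁻¹H; ‖b₁‖=1.116497, ‖b₂‖=1.116497; λ = 2/(‖b₁‖+‖b₂‖) = 0.895659, sign → tz>0 ⇒ λ=+0.895659
r₁ = λ·B[:,0] = (+0.98988,-0.05553,-0.13061); r₂ = λ·B[:,1] = (+0.04994,+0.99771,-0.04570)
r₃ = r₁×r₂ = (+0.13284,+0.03871,+0.99038); SVD([r₁ r₂ r₃]) → R = UVᵀ:
  R  [+0.98988 +0.04994 +0.13284]
  R  [-0.05553 +0.99771 +0.03871]
  R  [-0.13061 -0.04570 +0.99038]
t = (+0.26337, -0.09166, +0.89566) m
tr R = 2.977964; θ = arccos((tr R − 1)/2) = 0.148581 rad = 8.513°
axis k = ((R−Rᵀ)₃₂, (R−Rᵀ)₁₃, (R−Rᵀ)₂₁) / (2 sinθ) = (-0.285120, +0.889824, -0.356257)
rvec = θ·k = (-0.042363, +0.132211, -0.052933)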